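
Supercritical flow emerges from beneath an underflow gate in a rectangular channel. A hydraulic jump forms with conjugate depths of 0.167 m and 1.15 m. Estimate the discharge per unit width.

q = 1.11 m²/s

For a rectangular channel the momentum equation gives q² = ½·g·y₁·y₂·(y₁ + y₂) = ½×9.81×0.167×1.15×1.32 = 1.24.
q = √1.24 = 1.11 m²/s.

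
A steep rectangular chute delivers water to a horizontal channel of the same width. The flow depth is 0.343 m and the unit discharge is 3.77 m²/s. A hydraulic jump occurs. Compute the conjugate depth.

V₁ = q/y₁ = 3.77/0.343 = 11.0 m/s. Fr₁ = V₁/√(g·y₁) = 11.0/√(9.81×0.343) = 5.99.
From the momentum equation for a rectangular channel, y₂/y₁ = ½[√(1 + 8Fr₁²) − 1] = ½[√288.2 − 1] = 7.99.
y₂ = 7.99 × 0.343 = 2.74 m.

y₂ = 2.74 m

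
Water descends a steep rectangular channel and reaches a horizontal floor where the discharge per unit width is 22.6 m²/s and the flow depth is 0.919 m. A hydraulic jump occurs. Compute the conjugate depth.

y₂ = 10.2 m

V₁ = q/y₁ = 22.6/0.919 = 24.6 m/s. Fr₁ = V₁/√(g·y₁) = 24.6/√(9.81×0.919) = 8.19.
From the momentum equation for a rectangular channel, y₂/y₁ = ½[√(1 + 8Fr₁²) − 1] = ½[√537.7 − 1] = 11.1.
y₂ = 11.1 × 0.919 = 10.2 m.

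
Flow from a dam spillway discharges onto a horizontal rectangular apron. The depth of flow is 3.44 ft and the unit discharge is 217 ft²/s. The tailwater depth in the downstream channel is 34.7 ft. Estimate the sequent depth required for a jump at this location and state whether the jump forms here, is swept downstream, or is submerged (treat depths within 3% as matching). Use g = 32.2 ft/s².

y₂ = 27.5 ft; the jump is submerged

V₁ = q/y₁ = 217/3.44 = 63.1 ft/s. Fr₁ = V₁/√(g·y₁) = 63.1/√(32.2×3.44) = 5.99.
Conjugate-depth relation: y₂/y₁ = ½[√(1 + 8Fr₁²) − 1] = ½[√288.4 − 1] = 7.99.
y₂ = 7.99 × 3.44 = 27.5 ft.
Tailwater y_tw = 34.7 ft: y_tw > y₂, so the jump is submerged.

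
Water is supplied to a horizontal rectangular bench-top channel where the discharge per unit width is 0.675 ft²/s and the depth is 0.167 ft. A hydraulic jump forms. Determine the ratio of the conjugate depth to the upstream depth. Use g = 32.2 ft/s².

V₁ = q/y₁ = 0.675/0.167 = 4.04 ft/s. Fr₁ = V₁/√(g·y₁) = 4.04/√(32.2×0.167) = 1.74.
Conjugate-depth relation: y₂/y₁ = ½[√(1 + 8Fr₁²) − 1] = ½[√25.30 − 1] = 2.02.

y₂/y₁ = 2.02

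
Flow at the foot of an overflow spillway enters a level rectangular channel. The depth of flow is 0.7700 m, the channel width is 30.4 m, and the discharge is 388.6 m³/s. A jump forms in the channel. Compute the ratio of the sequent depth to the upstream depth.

y₂/y₁ = 8.057

q = Q/b = 388.6/30.4 = 12.78 m²/s; V₁ = q/y₁ = 16.60 m/s. Fr₁ = V₁/√(g·y₁) = 6.040.
Sequent-depth ratio: y₂/y₁ = ½[√(1 + 8Fr₁²) − 1] = ½[√292.88 − 1] = 8.057.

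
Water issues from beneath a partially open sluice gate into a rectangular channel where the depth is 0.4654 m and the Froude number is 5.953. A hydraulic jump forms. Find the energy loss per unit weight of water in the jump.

ΔE = 4.889 m

Fr₁ = 5.953 (given).
Conjugate-depth relation: y₂/y₁ = ½[√(1 + 8Fr₁²) − 1] = ½[√284.51 − 1] = 7.934.
y₂ = 7.934 × 0.4654 = 3.692 m.
V₁ = Fr₁·√(g·y₁) = 5.953×√(9.81×0.4654) = 12.72 m/s; q = V₁·y₁ = 5.920 m²/s. V₂ = q/y₂ = 5.920/3.692 = 1.603 m/s. E₁ = y₁ + V₁²/2g = 8.712 m; E₂ = y₂ + V₂²/2g = 3.823 m. ΔE = E₁ − E₂ = 4.889 m.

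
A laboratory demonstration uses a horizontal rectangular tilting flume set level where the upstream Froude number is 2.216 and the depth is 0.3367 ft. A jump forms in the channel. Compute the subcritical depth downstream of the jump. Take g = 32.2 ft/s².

Fr₁ = 2.216 (given).
Conjugate-depth relation: y₂/y₁ = ½[√(1 + 8Fr₁²) − 1] = ½[√40.285 − 1] = 2.674.
y₂ = 2.674 × 0.3367 = 0.9002 ft.

y₂ = 0.9002 ft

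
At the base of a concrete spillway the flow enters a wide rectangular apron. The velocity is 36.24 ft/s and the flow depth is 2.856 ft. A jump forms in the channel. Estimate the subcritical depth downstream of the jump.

y₂ = 13.90 ft

Fr₁ = V₁/√(g·y₁) = 36.24/√(32.2×2.856) = 3.779.
Bélanger equation: y₂/y₁ = ½[√(1 + 8Fr₁²) − 1] = ½[√115.25 − 1] = 4.868.
y₂ = 4.868 × 2.856 = 13.90 ft.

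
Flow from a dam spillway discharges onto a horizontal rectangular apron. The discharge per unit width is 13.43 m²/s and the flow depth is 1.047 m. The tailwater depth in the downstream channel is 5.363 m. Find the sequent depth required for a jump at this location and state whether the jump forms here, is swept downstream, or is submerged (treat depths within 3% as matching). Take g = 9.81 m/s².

y₂ = 5.426 m; the jump forms here

V₁ = q/y₁ = 13.43/1.047 = 12.83 m/s. Fr₁ = V₁/√(g·y₁) = 12.83/√(9.81×1.047) = 4.002.
From the momentum equation for a rectangular channel, y₂/y₁ = ½[√(1 + 8Fr₁²) − 1] = ½[√129.15 − 1] = 5.182.
y₂ = 5.182 × 1.047 = 5.426 m.
Tailwater y_tw = 5.363 m: y_tw ≈ y₂, so the jump forms here.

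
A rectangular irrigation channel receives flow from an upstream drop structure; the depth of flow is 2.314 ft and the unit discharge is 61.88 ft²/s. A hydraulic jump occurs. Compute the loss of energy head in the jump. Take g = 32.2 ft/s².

ΔE = 3.645 ft

V₁ = q/y₁ = 61.88/2.314 = 26.74 ft/s. Fr₁ = V₁/√(g·y₁) = 26.74/√(32.2×2.314) = 3.098.
Conjugate-depth relation: y₂/y₁ = ½[√(1 + 8Fr₁²) − 1] = ½[√77.779 − 1] = 3.910.
y₂ = 3.910 × 2.314 = 9.047 ft.
V₂ = q/y₂ = 61.88/9.047 = 6.840 ft/s. E₁ = y₁ + V₁²/2g = 13.42 ft; E₂ = y₂ + V₂²/2g = 9.773 ft. ΔE = E₁ − E₂ = 3.645 ft.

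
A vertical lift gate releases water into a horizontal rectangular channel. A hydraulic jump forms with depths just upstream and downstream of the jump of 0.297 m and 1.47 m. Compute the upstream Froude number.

For a rectangular channel the momentum equation gives q² = ½·g·y₁·y₂·(y₁ + y₂) = ½×9.81×0.297×1.47×1.77 = 3.78.
q = √3.78 = 1.95 m²/s.
V₁ = q/y₁ = 6.55 m/s; Fr₁ = V₁/√(g·y₁) = 3.84.

Fr₁ = 3.84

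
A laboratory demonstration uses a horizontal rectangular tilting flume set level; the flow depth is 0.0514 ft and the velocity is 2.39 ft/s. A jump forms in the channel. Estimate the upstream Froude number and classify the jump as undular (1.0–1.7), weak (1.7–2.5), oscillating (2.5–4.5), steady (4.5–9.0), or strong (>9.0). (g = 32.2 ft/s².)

Fr₁ = V₁/√(g·y₁) = 2.39/√(32.2×0.0514) = 1.86.
Fr₁ = 1.86 lies in the weak range.

Fr₁ = 1.86; weak jump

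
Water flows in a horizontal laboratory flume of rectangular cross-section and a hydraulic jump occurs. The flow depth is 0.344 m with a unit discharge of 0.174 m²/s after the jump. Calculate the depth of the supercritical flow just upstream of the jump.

y₁ = 0.0460 m

V₂ = q/y₂ = 0.174/0.344 = 0.506 m/s; Fr₂ = V₂/√(g·y₂) = 0.275.
From the momentum equation (using Fr₂), y₁/y₂ = ½[√(1 + 8Fr₂²) − 1] = ½[√1.607 − 1] = 0.134.
y₁ = 0.134 × 0.344 = 0.0460 m.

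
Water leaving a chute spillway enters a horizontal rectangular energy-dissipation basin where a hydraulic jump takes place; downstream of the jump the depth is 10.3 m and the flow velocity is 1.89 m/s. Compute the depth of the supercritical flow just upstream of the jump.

y₁ = 0.683 m

Fr₂ = V₂/√(g·y₂) = 1.89/√(9.81×10.3) = 0.188.
From the momentum equation (using Fr₂), y₁/y₂ = ½[√(1 + 8Fr₂²) − 1] = ½[√1.283 − 1] = 0.0663.
y₁ = 0.0663 × 10.3 = 0.683 m.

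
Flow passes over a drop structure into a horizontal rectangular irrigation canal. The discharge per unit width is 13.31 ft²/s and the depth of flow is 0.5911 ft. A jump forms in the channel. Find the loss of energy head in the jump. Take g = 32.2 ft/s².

ΔE = 4.266 ft

V₁ = q/y₁ = 13.31/0.5911 = 22.52 ft/s. Fr₁ = V₁/√(g·y₁) = 22.52/√(32.2×0.5911) = 5.161.
Bélanger equation: y₂/y₁ = ½[√(1 + 8Fr₁²) − 1] = ½[√214.11 − 1] = 6.816.
y₂ = 6.816 × 0.5911 = 4.029 ft.
Head loss: ΔE = (y₂ − y₁)³/(4y₁y₂) = (4.029 − 0.5911)³/(4×0.5911×4.029) = 40.64/9.526 = 4.266 ft.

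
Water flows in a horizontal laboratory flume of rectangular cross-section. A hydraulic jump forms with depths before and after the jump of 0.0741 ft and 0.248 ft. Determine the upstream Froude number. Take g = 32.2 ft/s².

For a rectangular channel the momentum equation gives q² = ½·g·y₁·y₂·(y₁ + y₂) = ½×32.2×0.0741×0.248×0.322 = 0.0953.
q = √0.0953 = 0.309 ft²/s.
V₁ = q/y₁ = 4.17 ft/s; Fr₁ = V₁/√(g·y₁) = 2.70.

Fr₁ = 2.70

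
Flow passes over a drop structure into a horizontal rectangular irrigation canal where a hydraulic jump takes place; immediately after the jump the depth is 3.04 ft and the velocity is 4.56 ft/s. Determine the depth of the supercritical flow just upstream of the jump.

Fr₂ = V₂/√(g·y₂) = 4.56/√(32.2×3.04) = 0.461.
From the momentum equation (using Fr₂), y₁/y₂ = ½[√(1 + 8Fr₂²) − 1] = ½[√2.699 − 1] = 0.321.
y₁ = 0.321 × 3.04 = 0.977 ft.

y₁ = 0.977 ft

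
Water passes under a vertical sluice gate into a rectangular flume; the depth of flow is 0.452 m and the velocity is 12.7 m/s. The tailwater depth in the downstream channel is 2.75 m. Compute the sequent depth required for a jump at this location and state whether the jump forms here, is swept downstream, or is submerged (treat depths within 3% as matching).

Fr₁ = V₁/√(g·y₁) = 12.7/√(9.81×0.452) = 6.03.
From the momentum equation for a rectangular channel, y₂/y₁ = ½[√(1 + 8Fr₁²) − 1] = ½[√292.0 − 1] = 8.04.
y₂ = 8.04 × 0.452 = 3.64 m.
Tailwater y_tw = 2.75 m: y_tw < y₂, so the jump is swept downstream.

y₂ = 3.64 m; the jump is swept downstream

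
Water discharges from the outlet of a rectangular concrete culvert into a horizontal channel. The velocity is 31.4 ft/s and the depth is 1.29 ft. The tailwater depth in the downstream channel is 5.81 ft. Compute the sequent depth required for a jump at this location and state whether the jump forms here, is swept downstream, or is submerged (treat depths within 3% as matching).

Fr₁ = V₁/√(g·y₁) = 31.4/√(32.2×1.29) = 4.87.
From the momentum equation for a rectangular channel, y₂/y₁ = ½[√(1 + 8Fr₁²) − 1] = ½[√190.9 − 1] = 6.41.
y₂ = 6.41 × 1.29 = 8.27 ft.
Tailwater y_tw = 5.81 ft: y_tw < y₂, so the jump is swept downstream.

y₂ = 8.27 ft; the jump is swept downstream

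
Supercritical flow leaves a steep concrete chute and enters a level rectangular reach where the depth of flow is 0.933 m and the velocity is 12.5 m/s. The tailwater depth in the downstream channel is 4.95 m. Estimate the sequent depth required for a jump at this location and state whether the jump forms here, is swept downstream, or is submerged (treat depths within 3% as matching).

y₂ = 5.01 m; the jump forms here

Fr₁ = V₁/√(g·y₁) = 12.5/√(9.81×0.933) = 4.13.
Conjugate-depth relation: y₂/y₁ = ½[√(1 + 8Fr₁²) − 1] = ½[√137.6 − 1] = 5.36.
y₂ = 5.36 × 0.933 = 5.01 m.
Tailwater y_tw = 4.95 m: y_tw ≈ y₂, so the jump forms here.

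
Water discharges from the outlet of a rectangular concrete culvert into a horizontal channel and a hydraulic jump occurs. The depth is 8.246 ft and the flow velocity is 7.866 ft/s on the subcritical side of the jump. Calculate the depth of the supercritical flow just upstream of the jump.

y₁ = 2.855 ft

Fr₂ = V₂/√(g·y₂) = 7.866/√(32.2×8.246) = 0.4827.
Applying the sequent-depth relation in reverse, y₁/y₂ = ½[√(1 + 8Fr₂²) − 1] = ½[√2.8642 − 1] = 0.3462.
y₁ = 0.3462 × 8.246 = 2.855 ft.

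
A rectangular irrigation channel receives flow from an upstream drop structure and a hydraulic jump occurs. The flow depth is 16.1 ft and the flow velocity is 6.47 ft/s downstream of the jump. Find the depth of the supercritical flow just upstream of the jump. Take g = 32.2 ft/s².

Fr₂ = V₂/√(g·y₂) = 6.47/√(32.2×16.1) = 0.284.
From the momentum equation (using Fr₂), y₁/y₂ = ½[√(1 + 8Fr₂²) − 1] = ½[√1.646 − 1] = 0.141.
y₁ = 0.141 × 16.1 = 2.28 ft.

y₁ = 2.28 ft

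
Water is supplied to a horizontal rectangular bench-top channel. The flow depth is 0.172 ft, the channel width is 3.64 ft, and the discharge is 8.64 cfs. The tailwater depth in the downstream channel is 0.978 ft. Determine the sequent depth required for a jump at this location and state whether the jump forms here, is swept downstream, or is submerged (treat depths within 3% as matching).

y₂ = 1.34 ft; the jump is swept downstream

q = Q/b = 8.64/3.64 = 2.37 ft²/s; V₁ = q/y₁ = 13.8 ft/s. Fr₁ = V₁/√(g·y₁) = 5.86.
By Bélanger, y₂/y₁ = ½[√(1 + 8Fr₁²) − 1] = ½[√276.1 − 1] = 7.81.
y₂ = 7.81 × 0.172 = 1.34 ft.
Tailwater y_tw = 0.978 ft: y_tw < y₂, so the jump is swept downstream.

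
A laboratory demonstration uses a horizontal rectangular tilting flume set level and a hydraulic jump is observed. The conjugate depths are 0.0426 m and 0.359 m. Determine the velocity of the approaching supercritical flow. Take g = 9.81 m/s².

For a rectangular channel the momentum equation gives q² = ½·g·y₁·y₂·(y₁ + y₂) = ½×9.81×0.0426×0.359×0.402 = 0.0301.
q = √0.0301 = 0.174 m²/s.
V₁ = q/y₁ = 0.174/0.0426 = 4.07 m/s.

V₁ = 4.07 m/s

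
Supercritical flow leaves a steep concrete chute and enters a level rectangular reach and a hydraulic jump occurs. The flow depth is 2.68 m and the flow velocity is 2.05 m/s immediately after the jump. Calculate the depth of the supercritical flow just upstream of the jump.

y₁ = 0.683 m

Fr₂ = V₂/√(g·y₂) = 2.05/√(9.81×2.68) = 0.400.
Applying the sequent-depth relation in reverse, y₁/y₂ = ½[√(1 + 8Fr₂²) − 1] = ½[√2.279 − 1] = 0.255.
y₁ = 0.255 × 2.68 = 0.683 m.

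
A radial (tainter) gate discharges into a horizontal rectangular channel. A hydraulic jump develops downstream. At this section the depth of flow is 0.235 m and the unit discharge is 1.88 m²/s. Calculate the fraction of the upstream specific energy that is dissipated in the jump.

V₁ = q/y₁ = 1.88/0.235 = 8.00 m/s. Fr₁ = V₁/√(g·y₁) = 8.00/√(9.81×0.235) = 5.27.
Conjugate-depth relation: y₂/y₁ = ½[√(1 + 8Fr₁²) − 1] = ½[√223.1 − 1] = 6.97.
y₂ = 6.97 × 0.235 = 1.64 m.
E₁ = y₁ + V₁²/2g = 3.50 m. ΔE = (y₂ − y₁)³/(4y₁y₂) = 1.79 m. ΔE/E₁ = 1.79/3.50 = 0.513.

ΔE/E₁ = 0.513 (51.3%)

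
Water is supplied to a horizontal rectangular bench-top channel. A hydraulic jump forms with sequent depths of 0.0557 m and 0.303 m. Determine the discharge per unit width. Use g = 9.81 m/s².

For a rectangular channel the momentum equation gives q² = ½·g·y₁·y₂·(y₁ + y₂) = ½×9.81×0.0557×0.303×0.359 = 0.0297.
q = √0.0297 = 0.172 m²/s.

q = 0.172 m²/s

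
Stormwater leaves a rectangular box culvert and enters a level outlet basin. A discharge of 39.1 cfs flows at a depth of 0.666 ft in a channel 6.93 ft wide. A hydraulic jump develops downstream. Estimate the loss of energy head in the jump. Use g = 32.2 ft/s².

q = Q/b = 39.1/6.93 = 5.64 ft²/s; V₁ = q/y₁ = 8.47 ft/s. Fr₁ = V₁/√(g·y₁) = 1.83.
Conjugate-depth relation: y₂/y₁ = ½[√(1 + 8Fr₁²) − 1] = ½[√27.77 − 1] = 2.14.
y₂ = 2.14 × 0.666 = 1.42 ft.
V₂ = q/y₂ = 5.64/1.42 = 3.97 ft/s. E₁ = y₁ + V₁²/2g = 1.78 ft; E₂ = y₂ + V₂²/2g = 1.67 ft. ΔE = E₁ − E₂ = 0.114 ft.

ΔE = 0.114 ft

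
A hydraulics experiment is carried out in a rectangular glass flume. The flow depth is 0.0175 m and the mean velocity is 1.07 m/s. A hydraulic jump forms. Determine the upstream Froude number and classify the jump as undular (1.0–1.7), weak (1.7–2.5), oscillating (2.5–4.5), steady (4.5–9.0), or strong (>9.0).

Fr₁ = V₁/√(g·y₁) = 1.07/√(9.81×0.0175) = 2.58.
Fr₁ = 2.58 lies in the oscillating range.

Fr₁ = 2.58; oscillating jump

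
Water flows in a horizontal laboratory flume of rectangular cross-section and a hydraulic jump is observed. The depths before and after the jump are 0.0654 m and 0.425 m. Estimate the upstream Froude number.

For a rectangular channel the momentum equation gives q² = ½·g·y₁·y₂·(y₁ + y₂) = ½×9.81×0.0654×0.425×0.490 = 0.0669.
q = √0.0669 = 0.259 m²/s.
V₁ = q/y₁ = 3.95 m/s; Fr₁ = V₁/√(g·y₁) = 4.94.

Fr₁ = 4.94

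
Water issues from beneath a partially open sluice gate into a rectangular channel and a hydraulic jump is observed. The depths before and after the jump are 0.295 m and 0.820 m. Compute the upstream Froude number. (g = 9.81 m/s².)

Fr₁ = 2.29

For a rectangular channel the momentum equation gives q² = ½·g·y₁·y₂·(y₁ + y₂) = ½×9.81×0.295×0.820×1.11 = 1.32.
q = √1.32 = 1.15 m²/s.
V₁ = q/y₁ = 3.90 m/s; Fr₁ = V₁/√(g·y₁) = 2.29.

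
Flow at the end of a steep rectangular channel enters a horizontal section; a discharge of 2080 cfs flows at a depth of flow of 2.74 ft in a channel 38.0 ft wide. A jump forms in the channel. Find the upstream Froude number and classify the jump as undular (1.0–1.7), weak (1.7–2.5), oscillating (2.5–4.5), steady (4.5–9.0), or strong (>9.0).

q = Q/b = 2080/38.0 = 54.7 ft²/s; V₁ = q/y₁ = 20.0 ft/s. Fr₁ = V₁/√(g·y₁) = 2.13.
Fr₁ = 2.13 lies in the weak range.

Fr₁ = 2.13; weak jump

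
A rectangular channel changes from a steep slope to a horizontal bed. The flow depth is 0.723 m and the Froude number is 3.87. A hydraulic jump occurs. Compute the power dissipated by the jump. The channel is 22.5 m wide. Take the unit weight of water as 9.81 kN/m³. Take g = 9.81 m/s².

P = 3797 kW

Fr₁ = 3.87 (given).
From the momentum equation for a rectangular channel, y₂/y₁ = ½[√(1 + 8Fr₁²) − 1] = ½[√120.8 − 1] = 5.00.
y₂ = 5.00 × 0.723 = 3.61 m.
Head loss: ΔE = (y₂ − y₁)³/(4y₁y₂) = (3.61 − 0.723)³/(4×0.723×3.61) = 24.1/10.4 = 2.31 m.
V₁ = Fr₁·√(g·y₁) = 3.87×√(9.81×0.723) = 10.3 m/s; q = V₁·y₁ = 7.45 m²/s. Q = q·b = 7.45 × 22.5 = 168 m³/s. P = γ·Q·ΔE = 9.81 × 168 × 2.31 = 3797 kW.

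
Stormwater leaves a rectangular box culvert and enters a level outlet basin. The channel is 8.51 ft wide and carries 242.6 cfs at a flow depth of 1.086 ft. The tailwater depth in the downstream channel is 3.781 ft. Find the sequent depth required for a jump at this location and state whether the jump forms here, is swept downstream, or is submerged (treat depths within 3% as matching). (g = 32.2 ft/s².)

q = Q/b = 242.6/8.51 = 28.51 ft²/s; V₁ = q/y₁ = 26.25 ft/s. Fr₁ = V₁/√(g·y₁) = 4.439.
By Bélanger, y₂/y₁ = ½[√(1 + 8Fr₁²) − 1] = ½[√158.64 − 1] = 5.798.
y₂ = 5.798 × 1.086 = 6.296 ft.
Tailwater y_tw = 3.781 ft: y_tw < y₂, so the jump is swept downstream.

y₂ = 6.296 ft; the jump is swept downstream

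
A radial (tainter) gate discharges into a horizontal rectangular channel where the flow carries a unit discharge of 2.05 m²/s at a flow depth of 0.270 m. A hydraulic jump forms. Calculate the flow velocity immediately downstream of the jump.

V₁ = q/y₁ = 2.05/0.270 = 7.59 m/s. Fr₁ = V₁/√(g·y₁) = 7.59/√(9.81×0.270) = 4.67.
From the momentum equation for a rectangular channel, y₂/y₁ = ½[√(1 + 8Fr₁²) − 1] = ½[√175.1 − 1] = 6.12.
y₂ = 6.12 × 0.270 = 1.65 m.
V₂ = q/y₂ = 2.05/1.65 = 1.24 m/s.

V₂ = 1.24 m/s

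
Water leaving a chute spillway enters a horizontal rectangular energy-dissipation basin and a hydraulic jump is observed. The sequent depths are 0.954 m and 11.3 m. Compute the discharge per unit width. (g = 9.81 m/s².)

For a rectangular channel the momentum equation gives q² = ½·g·y₁·y₂·(y₁ + y₂) = ½×9.81×0.954×11.3×12.3 = 648.
q = √648 = 25.5 m²/s.

q = 25.5 m²/s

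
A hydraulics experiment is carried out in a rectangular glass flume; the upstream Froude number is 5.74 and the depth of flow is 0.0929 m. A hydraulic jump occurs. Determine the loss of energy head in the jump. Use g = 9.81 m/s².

ΔE = 0.888 m

Fr₁ = 5.74 (given).
Conjugate-depth relation: y₂/y₁ = ½[√(1 + 8Fr₁²) − 1] = ½[√264.6 − 1] = 7.63.
y₂ = 7.63 × 0.0929 = 0.709 m.
Head loss: ΔE = (y₂ − y₁)³/(4y₁y₂) = (0.709 − 0.0929)³/(4×0.0929×0.709) = 0.234/0.264 = 0.888 m.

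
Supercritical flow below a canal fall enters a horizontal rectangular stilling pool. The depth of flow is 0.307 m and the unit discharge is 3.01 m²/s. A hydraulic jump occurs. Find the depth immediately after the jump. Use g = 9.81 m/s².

V₁ = q/y₁ = 3.01/0.307 = 9.80 m/s. Fr₁ = V₁/√(g·y₁) = 9.80/√(9.81×0.307) = 5.65.
Conjugate-depth relation: y₂/y₁ = ½[√(1 + 8Fr₁²) − 1] = ½[√256.4 − 1] = 7.51.
y₂ = 7.51 × 0.307 = 2.30 m.

y₂ = 2.30 m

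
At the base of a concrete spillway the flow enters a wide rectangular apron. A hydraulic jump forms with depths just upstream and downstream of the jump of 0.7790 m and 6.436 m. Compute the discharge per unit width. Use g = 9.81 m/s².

q = 13.32 m²/s

For a rectangular channel the momentum equation gives q² = ½·g·y₁·y₂·(y₁ + y₂) = ½×9.81×0.7790×6.436×7.215 = 177.4.
q = √177.4 = 13.32 m²/s.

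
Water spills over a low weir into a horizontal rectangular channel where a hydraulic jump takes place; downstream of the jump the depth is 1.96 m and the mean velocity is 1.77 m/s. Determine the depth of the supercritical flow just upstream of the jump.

y₁ = 0.507 m

Fr₂ = V₂/√(g·y₂) = 1.77/√(9.81×1.96) = 0.404.
Since the conjugate-depth ratio holds either way, y₁/y₂ = ½[√(1 + 8Fr₂²) − 1] = ½[√2.304 − 1] = 0.259.
y₁ = 0.259 × 1.96 = 0.507 m.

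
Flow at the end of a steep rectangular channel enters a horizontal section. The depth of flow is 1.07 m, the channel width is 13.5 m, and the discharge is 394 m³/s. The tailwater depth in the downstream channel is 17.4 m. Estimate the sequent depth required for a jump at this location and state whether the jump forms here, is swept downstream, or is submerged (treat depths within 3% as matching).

q = Q/b = 394/13.5 = 29.2 m²/s; V₁ = q/y₁ = 27.3 m/s. Fr₁ = V₁/√(g·y₁) = 8.42.
Sequent-depth ratio: y₂/y₁ = ½[√(1 + 8Fr₁²) − 1] = ½[√568.0 − 1] = 11.4.
y₂ = 11.4 × 1.07 = 12.2 m.
Tailwater y_tw = 17.4 m: y_tw > y₂, so the jump is submerged.

y₂ = 12.2 m; the jump is submerged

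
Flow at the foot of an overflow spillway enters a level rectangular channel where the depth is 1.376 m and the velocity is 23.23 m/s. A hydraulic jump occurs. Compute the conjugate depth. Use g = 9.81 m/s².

Fr₁ = V₁/√(g·y₁) = 23.23/√(9.81×1.376) = 6.323.
Bélanger equation: y₂/y₁ = ½[√(1 + 8Fr₁²) − 1] = ½[√320.82 − 1] = 8.456.
y₂ = 8.456 × 1.376 = 11.64 m.

y₂ = 11.64 m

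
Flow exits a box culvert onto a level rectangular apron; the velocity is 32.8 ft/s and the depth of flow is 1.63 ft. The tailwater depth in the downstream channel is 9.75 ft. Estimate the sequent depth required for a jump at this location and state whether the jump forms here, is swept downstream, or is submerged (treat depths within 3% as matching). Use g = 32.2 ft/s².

y₂ = 9.65 ft; the jump forms here

Fr₁ = V₁/√(g·y₁) = 32.8/√(32.2×1.63) = 4.53.
Conjugate-depth relation: y₂/y₁ = ½[√(1 + 8Fr₁²) − 1] = ½[√165.0 − 1] = 5.92.
y₂ = 5.92 × 1.63 = 9.65 ft.
Tailwater y_tw = 9.75 ft: y_tw ≈ y₂, so the jump forms here.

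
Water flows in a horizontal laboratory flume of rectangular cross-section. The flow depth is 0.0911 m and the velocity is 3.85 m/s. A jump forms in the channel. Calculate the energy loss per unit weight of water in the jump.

ΔE = 0.338 m

Fr₁ = V₁/√(g·y₁) = 3.85/√(9.81×0.0911) = 4.07.
From the momentum equation for a rectangular channel, y₂/y₁ = ½[√(1 + 8Fr₁²) − 1] = ½[√133.7 − 1] = 5.28.
y₂ = 5.28 × 0.0911 = 0.481 m.
Head loss: ΔE = (y₂ − y₁)³/(4y₁y₂) = (0.481 − 0.0911)³/(4×0.0911×0.481) = 0.0593/0.175 = 0.338 m.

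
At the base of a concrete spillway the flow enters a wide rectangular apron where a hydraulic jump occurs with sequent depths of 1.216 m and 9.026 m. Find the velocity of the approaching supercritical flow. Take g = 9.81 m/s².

V₁ = 19.31 m/s

For a rectangular channel the momentum equation gives q² = ½·g·y₁·y₂·(y₁ + y₂) = ½×9.81×1.216×9.026×10.24 = 551.4.
q = √551.4 = 23.48 m²/s.
V₁ = q/y₁ = 23.48/1.216 = 19.31 m/s.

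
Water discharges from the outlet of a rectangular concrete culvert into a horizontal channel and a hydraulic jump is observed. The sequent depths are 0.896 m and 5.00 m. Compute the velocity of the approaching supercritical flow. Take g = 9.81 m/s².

V₁ = 12.7 m/s

For a rectangular channel the momentum equation gives q² = ½·g·y₁·y₂·(y₁ + y₂) = ½×9.81×0.896×5.00×5.90 = 130.
q = √130 = 11.4 m²/s.
V₁ = q/y₁ = 11.4/0.896 = 12.7 m/s.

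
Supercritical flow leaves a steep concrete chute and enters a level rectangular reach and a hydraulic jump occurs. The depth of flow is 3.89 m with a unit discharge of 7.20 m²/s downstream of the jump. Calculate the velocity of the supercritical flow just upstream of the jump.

V₁ = 11.9 m/s

V₂ = q/y₂ = 7.20/3.89 = 1.85 m/s; Fr₂ = V₂/√(g·y₂) = 0.300.
The Bélanger relation is symmetric: y₁/y₂ = ½[√(1 + 8Fr₂²) − 1] = ½[√1.718 − 1] = 0.155.
y₁ = 0.155 × 3.89 = 0.604 m.
V₁ = q/y₁ = 7.20/0.604 = 11.9 m/s.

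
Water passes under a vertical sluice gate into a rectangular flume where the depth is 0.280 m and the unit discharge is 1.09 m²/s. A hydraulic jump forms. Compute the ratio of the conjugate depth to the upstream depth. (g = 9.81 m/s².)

V₁ = q/y₁ = 1.09/0.280 = 3.89 m/s. Fr₁ = V₁/√(g·y₁) = 3.89/√(9.81×0.280) = 2.35.
Sequent-depth ratio: y₂/y₁ = ½[√(1 + 8Fr₁²) − 1] = ½[√45.14 − 1] = 2.86.

y₂/y₁ = 2.86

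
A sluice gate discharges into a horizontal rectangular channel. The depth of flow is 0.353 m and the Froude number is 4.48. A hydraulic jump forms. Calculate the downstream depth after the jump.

Fr₁ = 4.48 (given).
By Bélanger, y₂/y₁ = ½[√(1 + 8Fr₁²) − 1] = ½[√161.6 − 1] = 5.86.
y₂ = 5.86 × 0.353 = 2.07 m.

y₂ = 2.07 m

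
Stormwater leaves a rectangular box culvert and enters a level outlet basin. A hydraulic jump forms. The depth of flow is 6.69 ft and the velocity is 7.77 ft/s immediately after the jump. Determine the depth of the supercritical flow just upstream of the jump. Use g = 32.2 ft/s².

Fr₂ = V₂/√(g·y₂) = 7.77/√(32.2×6.69) = 0.529.
From the momentum equation (using Fr₂), y₁/y₂ = ½[√(1 + 8Fr₂²) − 1] = ½[√3.242 − 1] = 0.400.
y₁ = 0.400 × 6.69 = 2.68 ft.

y₁ = 2.68 ft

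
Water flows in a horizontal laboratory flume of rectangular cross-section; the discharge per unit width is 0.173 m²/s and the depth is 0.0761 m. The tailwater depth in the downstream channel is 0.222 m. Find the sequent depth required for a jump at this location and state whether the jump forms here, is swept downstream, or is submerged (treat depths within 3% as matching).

V₁ = q/y₁ = 0.173/0.0761 = 2.27 m/s. Fr₁ = V₁/√(g·y₁) = 2.27/√(9.81×0.0761) = 2.63.
Conjugate-depth relation: y₂/y₁ = ½[√(1 + 8Fr₁²) − 1] = ½[√56.38 − 1] = 3.25.
y₂ = 3.25 × 0.0761 = 0.248 m.
Tailwater y_tw = 0.222 m: y_tw < y₂, so the jump is swept downstream.

y₂ = 0.248 m; the jump is swept downstream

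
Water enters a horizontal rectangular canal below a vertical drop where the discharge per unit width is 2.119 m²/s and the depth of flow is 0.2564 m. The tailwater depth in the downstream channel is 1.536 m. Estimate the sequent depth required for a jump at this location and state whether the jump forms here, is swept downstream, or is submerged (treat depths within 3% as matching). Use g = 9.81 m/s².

y₂ = 1.766 m; the jump is swept downstream

V₁ = q/y₁ = 2.119/0.2564 = 8.264 m/s. Fr₁ = V₁/√(g·y₁) = 8.264/√(9.81×0.2564) = 5.211.
Conjugate-depth relation: y₂/y₁ = ½[√(1 + 8Fr₁²) − 1] = ½[√218.23 − 1] = 6.886.
y₂ = 6.886 × 0.2564 = 1.766 m.
Tailwater y_tw = 1.536 m: y_tw < y₂, so the jump is swept downstream.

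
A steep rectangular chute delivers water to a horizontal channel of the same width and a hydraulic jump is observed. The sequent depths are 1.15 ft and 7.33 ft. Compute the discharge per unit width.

For a rectangular channel the momentum equation gives q² = ½·g·y₁·y₂·(y₁ + y₂) = ½×32.2×1.15×7.33×8.48 = 1151.
q = √1151 = 33.9 ft²/s.

q = 33.9 ft²/s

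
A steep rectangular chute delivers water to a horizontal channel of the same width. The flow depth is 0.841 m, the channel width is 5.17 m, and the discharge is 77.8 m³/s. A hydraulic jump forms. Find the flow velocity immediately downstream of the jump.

q = Q/b = 77.8/5.17 = 15.0 m²/s; V₁ = q/y₁ = 17.9 m/s. Fr₁ = V₁/√(g·y₁) = 6.23.
Bélanger equation: y₂/y₁ = ½[√(1 + 8Fr₁²) − 1] = ½[√311.5 − 1] = 8.32.
y₂ = 8.32 × 0.841 = 7.00 m.
V₂ = q/y₂ = 15.0/7.00 = 2.15 m/s.

V₂ = 2.15 m/s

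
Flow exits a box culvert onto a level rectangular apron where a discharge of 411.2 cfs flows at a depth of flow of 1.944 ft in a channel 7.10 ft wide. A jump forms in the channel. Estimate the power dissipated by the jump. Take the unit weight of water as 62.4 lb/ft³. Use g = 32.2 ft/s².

P = 266.6 hp

q = Q/b = 411.2/7.10 = 57.92 ft²/s; V₁ = q/y₁ = 29.79 ft/s. Fr₁ = V₁/√(g·y₁) = 3.765.
From the momentum equation for a rectangular channel, y₂/y₁ = ½[√(1 + 8Fr₁²) − 1] = ½[√114.43 − 1] = 4.849.
y₂ = 4.849 × 1.944 = 9.426 ft.
Head loss: ΔE = (y₂ − y₁)³/(4y₁y₂) = (9.426 − 1.944)³/(4×1.944×9.426) = 418.8/73.29 = 5.714 ft.
P = γ·Q·ΔE/550 = 62.4 × 411.2 × 5.714 / 550 = 266.6 hp.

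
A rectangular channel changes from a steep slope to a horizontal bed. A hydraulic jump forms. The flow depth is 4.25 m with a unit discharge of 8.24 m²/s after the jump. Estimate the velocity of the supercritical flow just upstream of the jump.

V₂ = q/y₂ = 8.24/4.25 = 1.94 m/s; Fr₂ = V₂/√(g·y₂) = 0.300.
From the momentum equation (using Fr₂), y₁/y₂ = ½[√(1 + 8Fr₂²) − 1] = ½[√1.721 − 1] = 0.156.
y₁ = 0.156 × 4.25 = 0.663 m.
V₁ = q/y₁ = 8.24/0.663 = 12.4 m/s.

V₁ = 12.4 m/s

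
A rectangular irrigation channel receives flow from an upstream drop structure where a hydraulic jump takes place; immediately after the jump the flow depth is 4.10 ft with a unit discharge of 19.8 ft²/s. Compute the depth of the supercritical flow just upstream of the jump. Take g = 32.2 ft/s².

y₁ = 1.13 ft

V₂ = q/y₂ = 19.8/4.10 = 4.83 ft/s; Fr₂ = V₂/√(g·y₂) = 0.420.
From the momentum equation (using Fr₂), y₁/y₂ = ½[√(1 + 8Fr₂²) − 1] = ½[√2.413 − 1] = 0.277.
y₁ = 0.277 × 4.10 = 1.13 ft.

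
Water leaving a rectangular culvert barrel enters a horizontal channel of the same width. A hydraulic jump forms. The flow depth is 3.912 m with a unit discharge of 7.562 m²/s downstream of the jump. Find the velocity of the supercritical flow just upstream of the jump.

V₂ = q/y₂ = 7.562/3.912 = 1.933 m/s; Fr₂ = V₂/√(g·y₂) = 0.3120.
From the momentum equation (using Fr₂), y₁/y₂ = ½[√(1 + 8Fr₂²) − 1] = ½[√1.7789 − 1] = 0.1669.
y₁ = 0.1669 × 3.912 = 0.6528 m.
V₁ = q/y₁ = 7.562/0.6528 = 11.58 m/s.

V₁ = 11.58 m/s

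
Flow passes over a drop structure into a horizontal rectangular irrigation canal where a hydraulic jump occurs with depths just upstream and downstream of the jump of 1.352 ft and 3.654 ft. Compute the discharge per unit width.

For a rectangular channel the momentum equation gives q² = ½·g·y₁·y₂·(y₁ + y₂) = ½×32.2×1.352×3.654×5.006 = 398.2.
q = √398.2 = 19.95 ft²/s.

q = 19.95 ft²/s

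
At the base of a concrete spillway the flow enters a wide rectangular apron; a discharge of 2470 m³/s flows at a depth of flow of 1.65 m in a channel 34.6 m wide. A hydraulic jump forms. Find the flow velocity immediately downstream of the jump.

V₂ = 2.94 m/s

q = Q/b = 2470/34.6 = 71.4 m²/s; V₁ = q/y₁ = 43.3 m/s. Fr₁ = V₁/√(g·y₁) = 10.8.
Conjugate-depth relation: y₂/y₁ = ½[√(1 + 8Fr₁²) − 1] = ½[√926.1 − 1] = 14.7.
y₂ = 14.7 × 1.65 = 24.3 m.
V₂ = q/y₂ = 71.4/24.3 = 2.94 m/s.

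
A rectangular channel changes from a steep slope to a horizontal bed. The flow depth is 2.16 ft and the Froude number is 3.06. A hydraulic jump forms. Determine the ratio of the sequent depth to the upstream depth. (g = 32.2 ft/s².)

Fr₁ = 3.06 (given).
Bélanger equation: y₂/y₁ = ½[√(1 + 8Fr₁²) − 1] = ½[√75.91 − 1] = 3.86.

y₂/y₁ = 3.86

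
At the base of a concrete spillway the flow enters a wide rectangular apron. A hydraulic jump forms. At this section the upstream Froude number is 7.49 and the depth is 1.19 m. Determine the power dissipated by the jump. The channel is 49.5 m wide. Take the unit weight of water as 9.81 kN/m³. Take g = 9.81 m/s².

Fr₁ = 7.49 (given).
From the momentum equation for a rectangular channel, y₂/y₁ = ½[√(1 + 8Fr₁²) − 1] = ½[√449.8 − 1] = 10.1.
y₂ = 10.1 × 1.19 = 12.0 m.
V₁ = Fr₁·√(g·y₁) = 7.49×√(9.81×1.19) = 25.6 m/s; q = V₁·y₁ = 30.5 m²/s. V₂ = q/y₂ = 30.5/12.0 = 2.53 m/s. E₁ = y₁ + V₁²/2g = 34.6 m; E₂ = y₂ + V₂²/2g = 12.4 m. ΔE = E₁ − E₂ = 22.2 m.
Q = q·b = 30.5 × 49.5 = 1507 m³/s. P = γ·Q·ΔE = 9.81 × 1507 × 22.2 = 328569 kW.

P = 328569 kW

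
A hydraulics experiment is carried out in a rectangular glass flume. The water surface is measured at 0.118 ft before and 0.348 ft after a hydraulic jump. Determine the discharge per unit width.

q = 0.555 ft²/s

For a rectangular channel the momentum equation gives q² = ½·g·y₁·y₂·(y₁ + y₂) = ½×32.2×0.118×0.348×0.466 = 0.308.
q = √0.308 = 0.555 ft²/s.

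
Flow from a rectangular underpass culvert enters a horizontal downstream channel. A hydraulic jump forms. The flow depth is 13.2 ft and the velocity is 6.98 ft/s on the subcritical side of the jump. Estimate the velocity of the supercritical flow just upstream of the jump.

V₁ = 36.3 ft/s

Fr₂ = V₂/√(g·y₂) = 6.98/√(32.2×13.2) = 0.339.
The Bélanger relation is symmetric: y₁/y₂ = ½[√(1 + 8Fr₂²) − 1] = ½[√1.917 − 1] = 0.192.
y₁ = 0.192 × 13.2 = 2.54 ft.
V₁ = q/y₁ = 92.1/2.54 = 36.3 ft/s.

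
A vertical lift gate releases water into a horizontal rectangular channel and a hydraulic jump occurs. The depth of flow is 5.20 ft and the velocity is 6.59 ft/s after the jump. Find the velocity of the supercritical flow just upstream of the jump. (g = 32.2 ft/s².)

Fr₂ = V₂/√(g·y₂) = 6.59/√(32.2×5.20) = 0.509.
Applying the sequent-depth relation in reverse, y₁/y₂ = ½[√(1 + 8Fr₂²) − 1] = ½[√3.075 − 1] = 0.377.
y₁ = 0.377 × 5.20 = 1.96 ft.
V₁ = q/y₁ = 34.3/1.96 = 17.5 ft/s.

V₁ = 17.5 ft/s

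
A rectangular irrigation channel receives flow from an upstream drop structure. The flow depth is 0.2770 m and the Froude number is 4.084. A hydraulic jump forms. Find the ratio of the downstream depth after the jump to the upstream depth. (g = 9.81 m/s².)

y₂/y₁ = 5.297

Fr₁ = 4.084 (given).
Sequent-depth ratio: y₂/y₁ = ½[√(1 + 8Fr₁²) − 1] = ½[√134.43 − 1] = 5.297.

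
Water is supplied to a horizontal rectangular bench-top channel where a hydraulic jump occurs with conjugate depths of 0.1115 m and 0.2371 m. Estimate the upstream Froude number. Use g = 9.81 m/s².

For a rectangular channel the momentum equation gives q² = ½·g·y₁·y₂·(y₁ + y₂) = ½×9.81×0.1115×0.2371×0.3486 = 0.04520.
q = √0.04520 = 0.2126 m²/s.
V₁ = q/y₁ = 1.907 m/s; Fr₁ = V₁/√(g·y₁) = 1.823.

Fr₁ = 1.823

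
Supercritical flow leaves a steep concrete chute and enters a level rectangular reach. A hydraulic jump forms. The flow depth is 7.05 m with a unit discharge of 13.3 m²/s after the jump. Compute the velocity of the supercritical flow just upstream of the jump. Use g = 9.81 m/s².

V₁ = 20.1 m/s

V₂ = q/y₂ = 13.3/7.05 = 1.89 m/s; Fr₂ = V₂/√(g·y₂) = 0.227.
The Bélanger relation is symmetric: y₁/y₂ = ½[√(1 + 8Fr₂²) − 1] = ½[√1.412 − 1] = 0.0941.
y₁ = 0.0941 × 7.05 = 0.663 m.
V₁ = q/y₁ = 13.3/0.663 = 20.1 m/s.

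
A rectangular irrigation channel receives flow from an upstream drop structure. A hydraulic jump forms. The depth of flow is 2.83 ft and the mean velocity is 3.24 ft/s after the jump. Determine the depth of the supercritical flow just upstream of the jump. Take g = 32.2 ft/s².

y₁ = 0.546 ft

Fr₂ = V₂/√(g·y₂) = 3.24/√(32.2×2.83) = 0.339.
The Bélanger relation is symmetric: y₁/y₂ = ½[√(1 + 8Fr₂²) − 1] = ½[√1.922 − 1] = 0.193.
y₁ = 0.193 × 2.83 = 0.546 ft.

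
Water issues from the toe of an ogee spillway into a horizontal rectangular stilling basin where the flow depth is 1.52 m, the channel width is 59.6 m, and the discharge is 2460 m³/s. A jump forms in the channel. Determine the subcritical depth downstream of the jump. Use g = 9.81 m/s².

y₂ = 14.4 m

q = Q/b = 2460/59.6 = 41.3 m²/s; V₁ = q/y₁ = 27.2 m/s. Fr₁ = V₁/√(g·y₁) = 7.03.
Sequent-depth ratio: y₂/y₁ = ½[√(1 + 8Fr₁²) − 1] = ½[√396.6 − 1] = 9.46.
y₂ = 9.46 × 1.52 = 14.4 m.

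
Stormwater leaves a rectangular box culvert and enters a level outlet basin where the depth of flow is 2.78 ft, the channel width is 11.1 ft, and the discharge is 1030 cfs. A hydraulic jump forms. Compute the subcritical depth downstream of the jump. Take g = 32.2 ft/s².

q = Q/b = 1030/11.1 = 92.8 ft²/s; V₁ = q/y₁ = 33.4 ft/s. Fr₁ = V₁/√(g·y₁) = 3.53.
Bélanger equation: y₂/y₁ = ½[√(1 + 8Fr₁²) − 1] = ½[√100.6 − 1] = 4.51.
y₂ = 4.51 × 2.78 = 12.5 ft.

y₂ = 12.5 ft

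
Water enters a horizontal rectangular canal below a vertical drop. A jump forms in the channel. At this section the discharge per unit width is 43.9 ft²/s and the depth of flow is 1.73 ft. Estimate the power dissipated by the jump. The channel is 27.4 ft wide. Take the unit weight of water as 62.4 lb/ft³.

P = 505 hp

V₁ = q/y₁ = 43.9/1.73 = 25.4 ft/s. Fr₁ = V₁/√(g·y₁) = 25.4/√(32.2×1.73) = 3.40.
Conjugate-depth relation: y₂/y₁ = ½[√(1 + 8Fr₁²) − 1] = ½[√93.48 − 1] = 4.33.
y₂ = 4.33 × 1.73 = 7.50 ft.
Head loss: ΔE = (y₂ − y₁)³/(4y₁y₂) = (7.50 − 1.73)³/(4×1.73×7.50) = 192/51.9 = 3.70 ft.
Q = q·b = 43.9 × 27.4 = 1203 cfs. P = γ·Q·ΔE/550 = 62.4 × 1203 × 3.70 / 550 = 505 hp.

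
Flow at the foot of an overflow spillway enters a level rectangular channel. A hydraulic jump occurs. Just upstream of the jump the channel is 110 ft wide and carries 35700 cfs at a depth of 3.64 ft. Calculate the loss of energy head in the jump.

ΔE = 85.5 ft

q = Q/b = 35700/110 = 325 ft²/s; V₁ = q/y₁ = 89.2 ft/s. Fr₁ = V₁/√(g·y₁) = 8.24.
Sequent-depth ratio: y₂/y₁ = ½[√(1 + 8Fr₁²) − 1] = ½[√543.6 − 1] = 11.2.
y₂ = 11.2 × 3.64 = 40.6 ft.
V₂ = q/y₂ = 325/40.6 = 7.99 ft/s. E₁ = y₁ + V₁²/2g = 127 ft; E₂ = y₂ + V₂²/2g = 41.6 ft. ΔE = E₁ − E₂ = 85.5 ft.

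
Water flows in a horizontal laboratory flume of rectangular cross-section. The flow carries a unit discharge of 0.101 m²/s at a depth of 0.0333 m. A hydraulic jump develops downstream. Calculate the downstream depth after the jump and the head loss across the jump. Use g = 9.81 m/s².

V₁ = q/y₁ = 0.101/0.0333 = 3.03 m/s. Fr₁ = V₁/√(g·y₁) = 3.03/√(9.81×0.0333) = 5.31.
By Bélanger, y₂/y₁ = ½[√(1 + 8Fr₁²) − 1] = ½[√226.3 − 1] = 7.02.
y₂ = 7.02 × 0.0333 = 0.234 m.
V₂ = q/y₂ = 0.101/0.234 = 0.432 m/s. E₁ = y₁ + V₁²/2g = 0.502 m; E₂ = y₂ + V₂²/2g = 0.243 m. ΔE = E₁ − E₂ = 0.259 m.

y₂ = 0.234 m; ΔE = 0.259 m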